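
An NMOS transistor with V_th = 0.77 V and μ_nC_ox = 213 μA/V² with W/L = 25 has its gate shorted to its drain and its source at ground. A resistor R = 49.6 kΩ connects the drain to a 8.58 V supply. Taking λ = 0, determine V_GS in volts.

V_GS = 1.01 V

With gate tied to drain, V_GS = V_DS ≥ V_GS − V_th, so the device is in saturation.
k_n = μ_nC_ox · (W/L) = 5.325 mA/V².
KCL at the drain: ½ k_n (V_GS − V_th)² = (V_DD − V_GS)/R.
Let x = V_GS − 0.77. Then 132 x² + x − 7.81 = 0, giving x = 0.239 V (positive root), so V_GS = 1.01 V.
I_D = (V_DD − V_GS)/R = (8.58 − 1.01) / 49.6 = 0.153 mA.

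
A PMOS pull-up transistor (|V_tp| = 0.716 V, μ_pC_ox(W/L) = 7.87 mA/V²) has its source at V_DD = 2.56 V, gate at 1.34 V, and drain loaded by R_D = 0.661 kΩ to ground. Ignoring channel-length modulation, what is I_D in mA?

V_SG = V_DD − V_G = 2.56 − 1.34 = 1.22 V, so V_ov = 1.22 − 0.716 = 0.504 V.
Assume saturation: I_D = ½ k_p V_ov² = 0.5 × 7.87 × 0.504² = 1 mA, giving V_SD = V_DD − I_D R_D = 2.56 − 1 × 0.661 = 1.9 V.
V_SD = 1.9 V ≥ V_ov = 0.504 V, confirming saturation.

I_D = 1.00 mA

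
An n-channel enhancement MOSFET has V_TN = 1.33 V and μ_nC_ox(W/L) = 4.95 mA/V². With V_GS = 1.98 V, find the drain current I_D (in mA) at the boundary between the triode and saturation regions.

I_D = 1.05 mA

At the boundary V_DS = V_ov = V_GS − V_TN = 1.98 − 1.33 = 0.65 V.
I_D = ½ k_n V_ov² = 0.5 × 4.95 × 0.65² = 1.05 mA.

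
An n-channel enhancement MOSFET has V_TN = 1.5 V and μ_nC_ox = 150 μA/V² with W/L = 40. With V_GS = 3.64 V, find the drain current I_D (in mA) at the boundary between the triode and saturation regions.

I_D = 13.7 mA

At the boundary V_DS = V_ov = V_GS − V_TN = 3.64 − 1.5 = 2.14 V.
k_n = μ_nC_ox · (W/L) = 6 mA/V².
I_D = ½ k_n V_ov² = 0.5 × 6 × 2.14² = 13.7 mA.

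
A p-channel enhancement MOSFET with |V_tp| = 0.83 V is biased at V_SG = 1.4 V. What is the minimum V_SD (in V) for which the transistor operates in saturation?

V_SD,sat = 0.570 V

The boundary between triode and saturation is V_SD = V_SG − |V_tp| = V_ov.
V_ov = 1.4 − 0.83 = 0.57 V.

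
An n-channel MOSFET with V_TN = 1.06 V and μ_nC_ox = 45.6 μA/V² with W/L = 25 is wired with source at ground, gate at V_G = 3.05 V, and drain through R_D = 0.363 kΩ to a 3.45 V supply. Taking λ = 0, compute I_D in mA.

V_GS = V_G = 3.05 V, so V_ov = 3.05 − 1.06 = 1.99 V.
k_n = μ_nC_ox · (W/L) = 1.14 mA/V².
Assume saturation: I_D = ½ k_n V_ov² = 0.5 × 1.14 × 1.99² = 2.26 mA, giving V_DS = V_DD − I_D R_D = 3.45 − 2.26 × 0.363 = 2.63 V.
V_DS = 2.63 V ≥ V_ov = 1.99 V, confirming saturation.

I_D = 2.26 mA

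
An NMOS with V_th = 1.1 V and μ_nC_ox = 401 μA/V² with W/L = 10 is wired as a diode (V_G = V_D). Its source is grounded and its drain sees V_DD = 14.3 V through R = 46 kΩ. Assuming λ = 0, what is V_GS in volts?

With gate tied to drain, V_GS = V_DS ≥ V_GS − V_th, so the device is in saturation.
k_n = μ_nC_ox · (W/L) = 4.01 mA/V².
KCL at the drain: ½ k_n (V_GS − V_th)² = (V_DD − V_GS)/R.
Let x = V_GS − 1.1. Then 92.2 x² + x − 13.2 = 0, giving x = 0.373 V (positive root), so V_GS = 1.47 V.
I_D = (V_DD − V_GS)/R = (14.3 − 1.47) / 46 = 0.279 mA.

V_GS = 1.47 V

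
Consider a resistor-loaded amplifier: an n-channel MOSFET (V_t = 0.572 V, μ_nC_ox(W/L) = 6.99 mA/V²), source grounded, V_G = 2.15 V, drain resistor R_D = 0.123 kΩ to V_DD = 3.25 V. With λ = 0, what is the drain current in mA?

I_D = 8.70 mA

V_GS = V_G = 2.15 V, so V_ov = 2.15 − 0.572 = 1.58 V.
Assume saturation: I_D = ½ k_n V_ov² = 0.5 × 6.99 × 1.58² = 8.7 mA, giving V_DS = V_DD − I_D R_D = 3.25 − 8.7 × 0.123 = 2.18 V.
V_DS = 2.18 V ≥ V_ov = 1.58 V, confirming saturation.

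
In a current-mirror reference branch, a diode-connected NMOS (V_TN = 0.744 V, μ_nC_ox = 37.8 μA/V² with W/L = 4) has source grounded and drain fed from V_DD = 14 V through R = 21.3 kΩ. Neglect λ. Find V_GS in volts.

With gate tied to drain, V_GS = V_DS ≥ V_GS − V_TN, so the device is in saturation.
k_n = μ_nC_ox · (W/L) = 0.1512 mA/V².
KCL at the drain: ½ k_n (V_GS − V_TN)² = (V_DD − V_GS)/R.
Let x = V_GS − 0.744. Then 1.61 x² + x − 13.26 = 0, giving x = 2.58 V (positive root), so V_GS = 3.32 V.
I_D = (V_DD − V_GS)/R = (14 − 3.32) / 21.3 = 0.501 mA.

V_GS = 3.32 V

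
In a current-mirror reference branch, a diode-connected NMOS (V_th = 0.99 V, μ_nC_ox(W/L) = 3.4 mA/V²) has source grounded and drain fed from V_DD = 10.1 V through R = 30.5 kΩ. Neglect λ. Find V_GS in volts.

With gate tied to drain, V_GS = V_DS ≥ V_GS − V_th, so the device is in saturation.
KCL at the drain: ½ k_n (V_GS − V_th)² = (V_DD − V_GS)/R.
Let x = V_GS − 0.99. Then 51.9 x² + x − 9.11 = 0, giving x = 0.41 V (positive root), so V_GS = 1.4 V.
I_D = (V_DD − V_GS)/R = (10.1 − 1.4) / 30.5 = 0.285 mA.

V_GS = 1.40 V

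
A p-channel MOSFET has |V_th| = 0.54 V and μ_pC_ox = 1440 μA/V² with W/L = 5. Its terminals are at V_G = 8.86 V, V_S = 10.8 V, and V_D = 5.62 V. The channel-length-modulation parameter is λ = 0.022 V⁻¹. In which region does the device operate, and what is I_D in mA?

V_SG = V_S − V_G = 10.8 − 8.86 = 1.94 V; V_SD = V_S − V_D = 10.8 − 5.62 = 5.18 V.
k_p = μ_pC_ox · (W/L) = 7.2 mA/V².
V_ov = V_SG − |V_th| = 1.94 − 0.54 = 1.4 V.
Since V_SD = 5.18 V ≥ V_ov = 1.4 V, the device is in saturation.
I_D = ½ k_p V_ov² (1 + λ V_SD) = 0.5 × 7.2 × 1.4² × (1 + 0.022 × 5.18) = 7.86 mA.

Saturation; I_D = 7.86 mA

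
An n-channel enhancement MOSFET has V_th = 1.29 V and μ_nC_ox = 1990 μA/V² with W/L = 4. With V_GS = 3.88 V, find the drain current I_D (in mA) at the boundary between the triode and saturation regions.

At the boundary V_DS = V_ov = V_GS − V_th = 3.88 − 1.29 = 2.59 V.
k_n = μ_nC_ox · (W/L) = 7.96 mA/V².
I_D = ½ k_n V_ov² = 0.5 × 7.96 × 2.59² = 26.7 mA.

I_D = 26.7 mA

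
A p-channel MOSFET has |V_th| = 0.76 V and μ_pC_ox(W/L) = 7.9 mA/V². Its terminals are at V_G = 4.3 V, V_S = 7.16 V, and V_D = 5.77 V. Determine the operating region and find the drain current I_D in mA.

Triode; I_D = 15.4 mA

V_SG = V_S − V_G = 7.16 − 4.3 = 2.86 V; V_SD = V_S − V_D = 7.16 − 5.77 = 1.39 V.
V_ov = V_SG − |V_th| = 2.86 − 0.76 = 2.1 V.
Since V_SD = 1.39 V < V_ov = 2.1 V, the device is in the triode region.
I_D = k_p [V_ov · V_SD − ½ V_SD²] = 7.9 × [2.1 × 1.39 − 0.5 × 1.39²] = 15.4 mA.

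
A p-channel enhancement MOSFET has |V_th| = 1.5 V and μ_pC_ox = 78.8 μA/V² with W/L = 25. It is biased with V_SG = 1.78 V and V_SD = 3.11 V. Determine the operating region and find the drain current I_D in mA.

Saturation; I_D = 0.0772 mA

k_p = μ_pC_ox · (W/L) = 1.97 mA/V².
V_ov = V_SG − |V_th| = 1.78 − 1.5 = 0.28 V.
Since V_SD = 3.11 V ≥ V_ov = 0.28 V, the device is in saturation.
I_D = ½ k_p V_ov² = 0.5 × 1.97 × 0.28² = 0.0772 mA.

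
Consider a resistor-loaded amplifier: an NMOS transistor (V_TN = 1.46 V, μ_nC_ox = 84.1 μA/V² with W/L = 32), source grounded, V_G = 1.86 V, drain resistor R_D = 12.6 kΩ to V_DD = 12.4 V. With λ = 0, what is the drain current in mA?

V_GS = V_G = 1.86 V, so V_ov = 1.86 − 1.46 = 0.4 V.
k_n = μ_nC_ox · (W/L) = 2.691 mA/V².
Assume saturation: I_D = ½ k_n V_ov² = 0.5 × 2.691 × 0.4² = 0.215 mA, giving V_DS = V_DD − I_D R_D = 12.4 − 0.215 × 12.6 = 9.69 V.
V_DS = 9.69 V ≥ V_ov = 0.4 V, confirming saturation.

I_D = 0.215 mA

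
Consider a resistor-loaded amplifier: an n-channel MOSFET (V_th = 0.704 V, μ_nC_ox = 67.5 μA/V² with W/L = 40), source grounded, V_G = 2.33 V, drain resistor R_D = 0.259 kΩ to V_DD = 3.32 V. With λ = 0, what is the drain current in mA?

V_GS = V_G = 2.33 V, so V_ov = 2.33 − 0.704 = 1.63 V.
k_n = μ_nC_ox · (W/L) = 2.7 mA/V².
Assume saturation: I_D = ½ k_n V_ov² = 0.5 × 2.7 × 1.63² = 3.57 mA, giving V_DS = V_DD − I_D R_D = 3.32 − 3.57 × 0.259 = 2.4 V.
V_DS = 2.4 V ≥ V_ov = 1.63 V, confirming saturation.

I_D = 3.57 mA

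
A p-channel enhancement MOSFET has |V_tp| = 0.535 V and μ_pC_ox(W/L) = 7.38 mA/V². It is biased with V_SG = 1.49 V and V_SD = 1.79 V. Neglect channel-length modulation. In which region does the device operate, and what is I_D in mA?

Saturation; I_D = 3.37 mA

V_ov = V_SG − |V_tp| = 1.49 − 0.535 = 0.955 V.
Since V_SD = 1.79 V ≥ V_ov = 0.955 V, the device is in saturation.
I_D = ½ k_p V_ov² = 0.5 × 7.38 × 0.955² = 3.37 mA.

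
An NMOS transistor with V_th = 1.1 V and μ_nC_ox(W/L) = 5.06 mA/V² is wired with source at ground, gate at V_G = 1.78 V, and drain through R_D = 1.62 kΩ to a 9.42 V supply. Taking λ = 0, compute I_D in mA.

V_GS = V_G = 1.78 V, so V_ov = 1.78 − 1.1 = 0.68 V.
Assume saturation: I_D = ½ k_n V_ov² = 0.5 × 5.06 × 0.68² = 1.17 mA, giving V_DS = V_DD − I_D R_D = 9.42 − 1.17 × 1.62 = 7.52 V.
V_DS = 7.52 V ≥ V_ov = 0.68 V, confirming saturation.

I_D = 1.17 mA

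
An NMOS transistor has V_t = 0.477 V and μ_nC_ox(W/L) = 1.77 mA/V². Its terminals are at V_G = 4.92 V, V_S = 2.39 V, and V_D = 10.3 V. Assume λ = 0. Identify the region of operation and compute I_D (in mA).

V_GS = V_G − V_S = 4.92 − 2.39 = 2.53 V; V_DS = V_D − V_S = 10.3 − 2.39 = 7.91 V.
V_ov = V_GS − V_t = 2.53 − 0.477 = 2.05 V.
Since V_DS = 7.91 V ≥ V_ov = 2.05 V, the device is in saturation.
I_D = ½ k_n V_ov² = 0.5 × 1.77 × 2.05² = 3.73 mA.

Saturation; I_D = 3.73 mA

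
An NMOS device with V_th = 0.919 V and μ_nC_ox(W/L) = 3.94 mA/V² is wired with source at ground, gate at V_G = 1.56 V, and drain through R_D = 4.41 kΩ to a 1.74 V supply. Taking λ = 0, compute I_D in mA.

I_D = 0.358 mA

V_GS = V_G = 1.56 V, so V_ov = 1.56 − 0.919 = 0.641 V.
Assume saturation: I_D = ½ k_n V_ov² = 0.5 × 3.94 × 0.641² = 0.809 mA, giving V_DS = V_DD − I_D R_D = 1.74 − 0.809 × 4.41 = -1.83 V.
But -1.83 V < V_ov = 0.641 V, so the device is actually in triode.
In triode I_D = k_n[V_ov V_DS − ½ V_DS²] and I_D = (V_DD − V_DS)/R_D. Equating: 8.69 V_DS² − 12.14 V_DS + 1.74 = 0, giving V_DS = 0.162 V (the root below V_ov).
I_D = (1.74 − 0.162) / 4.41 = 0.358 mA.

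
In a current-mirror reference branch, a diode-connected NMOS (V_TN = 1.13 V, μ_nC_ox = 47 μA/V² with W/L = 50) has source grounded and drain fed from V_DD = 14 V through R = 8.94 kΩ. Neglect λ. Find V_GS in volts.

With gate tied to drain, V_GS = V_DS ≥ V_GS − V_TN, so the device is in saturation.
k_n = μ_nC_ox · (W/L) = 2.35 mA/V².
KCL at the drain: ½ k_n (V_GS − V_TN)² = (V_DD − V_GS)/R.
Let x = V_GS − 1.13. Then 10.5 x² + x − 12.87 = 0, giving x = 1.06 V (positive root), so V_GS = 2.19 V.
I_D = (V_DD − V_GS)/R = (14 − 2.19) / 8.94 = 1.32 mA.

V_GS = 2.19 V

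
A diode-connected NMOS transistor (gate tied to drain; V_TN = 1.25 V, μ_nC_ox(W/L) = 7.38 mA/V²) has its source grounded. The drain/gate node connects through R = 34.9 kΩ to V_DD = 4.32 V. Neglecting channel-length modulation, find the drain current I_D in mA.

I_D = 0.0837 mA

With gate tied to drain, V_GS = V_DS ≥ V_GS − V_TN, so the device is in saturation.
KCL at the drain: ½ k_n (V_GS − V_TN)² = (V_DD − V_GS)/R.
Let x = V_GS − 1.25. Then 129 x² + x − 3.07 = 0, giving x = 0.151 V (positive root), so V_GS = 1.4 V.
I_D = (V_DD − V_GS)/R = (4.32 − 1.4) / 34.9 = 0.0837 mA.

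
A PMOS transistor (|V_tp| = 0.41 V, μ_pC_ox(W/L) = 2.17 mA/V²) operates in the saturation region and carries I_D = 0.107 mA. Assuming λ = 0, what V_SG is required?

V_SG = 0.724 V

In saturation I_D = ½ k_p (V_SG − |V_tp|)², so V_SG − |V_tp| = √(2 I_D / k_p) = √(2 × 0.107 / 2.17) = 0.314 V.
V_SG = 0.41 + 0.314 = 0.724 V.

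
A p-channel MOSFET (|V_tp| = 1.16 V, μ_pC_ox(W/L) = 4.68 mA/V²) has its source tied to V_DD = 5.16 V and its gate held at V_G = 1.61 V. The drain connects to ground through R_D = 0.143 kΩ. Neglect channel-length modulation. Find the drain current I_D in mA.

V_SG = V_DD − V_G = 5.16 − 1.61 = 3.55 V, so V_ov = 3.55 − 1.16 = 2.39 V.
Assume saturation: I_D = ½ k_p V_ov² = 0.5 × 4.68 × 2.39² = 13.4 mA, giving V_SD = V_DD − I_D R_D = 5.16 − 13.4 × 0.143 = 3.25 V.
V_SD = 3.25 V ≥ V_ov = 2.39 V, confirming saturation.

I_D = 13.4 mA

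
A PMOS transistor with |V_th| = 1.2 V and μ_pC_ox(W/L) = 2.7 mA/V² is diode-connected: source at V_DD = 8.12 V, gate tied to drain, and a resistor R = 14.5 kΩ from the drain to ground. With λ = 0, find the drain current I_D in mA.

I_D = 0.438 mA

With gate tied to drain, V_SG = V_SD ≥ V_SG − |V_th|, so the device is in saturation.
KCL at the drain: ½ k_p (V_SG − |V_th|)² = (V_DD − V_SG)/R.
Let x = V_SG − 1.2. Then 19.6 x² + x − 6.92 = 0, giving x = 0.57 V (positive root), so V_SG = 1.77 V.
I_D = (V_DD − V_SG)/R = (8.12 − 1.77) / 14.5 = 0.438 mA.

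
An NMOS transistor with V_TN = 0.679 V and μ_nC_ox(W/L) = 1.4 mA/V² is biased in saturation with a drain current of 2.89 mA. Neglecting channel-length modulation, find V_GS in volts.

In saturation I_D = ½ k_n (V_GS − V_TN)², so V_GS − V_TN = √(2 I_D / k_n) = √(2 × 2.89 / 1.4) = 2.03 V.
V_GS = 0.679 + 2.03 = 2.71 V.

V_GS = 2.71 V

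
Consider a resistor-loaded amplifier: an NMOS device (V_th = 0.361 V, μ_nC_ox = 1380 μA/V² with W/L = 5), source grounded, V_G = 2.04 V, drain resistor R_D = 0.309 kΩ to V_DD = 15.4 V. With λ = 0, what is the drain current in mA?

I_D = 9.73 mA

V_GS = V_G = 2.04 V, so V_ov = 2.04 − 0.361 = 1.68 V.
k_n = μ_nC_ox · (W/L) = 6.9 mA/V².
Assume saturation: I_D = ½ k_n V_ov² = 0.5 × 6.9 × 1.68² = 9.73 mA, giving V_DS = V_DD − I_D R_D = 15.4 − 9.73 × 0.309 = 12.4 V.
V_DS = 12.4 V ≥ V_ov = 1.68 V, confirming saturation.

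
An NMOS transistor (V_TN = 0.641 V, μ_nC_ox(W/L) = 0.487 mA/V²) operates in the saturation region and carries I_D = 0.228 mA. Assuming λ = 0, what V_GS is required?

In saturation I_D = ½ k_n (V_GS − V_TN)², so V_GS − V_TN = √(2 I_D / k_n) = √(2 × 0.228 / 0.487) = 0.968 V.
V_GS = 0.641 + 0.968 = 1.61 V.

V_GS = 1.61 V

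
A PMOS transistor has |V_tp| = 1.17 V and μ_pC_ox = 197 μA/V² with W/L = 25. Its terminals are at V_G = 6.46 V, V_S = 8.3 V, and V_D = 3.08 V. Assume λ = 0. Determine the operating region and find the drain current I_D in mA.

V_SG = V_S − V_G = 8.3 − 6.46 = 1.84 V; V_SD = V_S − V_D = 8.3 − 3.08 = 5.22 V.
k_p = μ_pC_ox · (W/L) = 4.925 mA/V².
V_ov = V_SG − |V_tp| = 1.84 − 1.17 = 0.67 V.
Since V_SD = 5.22 V ≥ V_ov = 0.67 V, the device is in saturation.
I_D = ½ k_p V_ov² = 0.5 × 4.925 × 0.67² = 1.11 mA.

Saturation; I_D = 1.11 mA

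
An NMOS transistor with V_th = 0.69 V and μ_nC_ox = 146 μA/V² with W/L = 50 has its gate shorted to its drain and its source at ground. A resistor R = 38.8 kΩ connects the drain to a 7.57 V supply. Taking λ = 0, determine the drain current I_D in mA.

I_D = 0.172 mA

With gate tied to drain, V_GS = V_DS ≥ V_GS − V_th, so the device is in saturation.
k_n = μ_nC_ox · (W/L) = 7.3 mA/V².
KCL at the drain: ½ k_n (V_GS − V_th)² = (V_DD − V_GS)/R.
Let x = V_GS − 0.69. Then 142 x² + x − 6.88 = 0, giving x = 0.217 V (positive root), so V_GS = 0.907 V.
I_D = (V_DD − V_GS)/R = (7.57 − 0.907) / 38.8 = 0.172 mA.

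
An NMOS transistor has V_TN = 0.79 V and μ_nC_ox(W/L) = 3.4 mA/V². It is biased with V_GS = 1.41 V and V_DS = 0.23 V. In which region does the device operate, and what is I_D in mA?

V_ov = V_GS − V_TN = 1.41 − 0.79 = 0.62 V.
Since V_DS = 0.23 V < V_ov = 0.62 V, the device is in the triode region.
I_D = k_n [V_ov · V_DS − ½ V_DS²] = 3.4 × [0.62 × 0.23 − 0.5 × 0.23²] = 0.395 mA.

Triode; I_D = 0.395 mA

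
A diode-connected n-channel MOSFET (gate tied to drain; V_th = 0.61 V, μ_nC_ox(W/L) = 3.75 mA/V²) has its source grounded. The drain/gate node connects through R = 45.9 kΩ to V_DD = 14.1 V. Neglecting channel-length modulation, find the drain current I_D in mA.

With gate tied to drain, V_GS = V_DS ≥ V_GS − V_th, so the device is in saturation.
KCL at the drain: ½ k_n (V_GS − V_th)² = (V_DD − V_GS)/R.
Let x = V_GS − 0.61. Then 86.1 x² + x − 13.49 = 0, giving x = 0.39 V (positive root), so V_GS = 1 V.
I_D = (V_DD − V_GS)/R = (14.1 − 1) / 45.9 = 0.285 mA.

I_D = 0.285 mA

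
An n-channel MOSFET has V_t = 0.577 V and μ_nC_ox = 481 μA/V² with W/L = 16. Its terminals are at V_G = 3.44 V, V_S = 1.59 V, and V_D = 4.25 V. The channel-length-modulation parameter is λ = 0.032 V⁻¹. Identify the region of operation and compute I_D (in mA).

V_GS = V_G − V_S = 3.44 − 1.59 = 1.85 V; V_DS = V_D − V_S = 4.25 − 1.59 = 2.66 V.
k_n = μ_nC_ox · (W/L) = 7.696 mA/V².
V_ov = V_GS − V_t = 1.85 − 0.577 = 1.27 V.
Since V_DS = 2.66 V ≥ V_ov = 1.27 V, the device is in saturation.
I_D = ½ k_n V_ov² (1 + λ V_DS) = 0.5 × 7.696 × 1.27² × (1 + 0.032 × 2.66) = 6.77 mA.

Saturation; I_D = 6.77 mA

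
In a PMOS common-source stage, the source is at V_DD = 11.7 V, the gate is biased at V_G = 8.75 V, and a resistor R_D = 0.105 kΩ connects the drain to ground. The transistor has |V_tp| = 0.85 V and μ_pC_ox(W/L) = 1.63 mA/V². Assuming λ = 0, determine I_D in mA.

I_D = 3.59 mA

V_SG = V_DD − V_G = 11.7 − 8.75 = 2.95 V, so V_ov = 2.95 − 0.85 = 2.1 V.
Assume saturation: I_D = ½ k_p V_ov² = 0.5 × 1.63 × 2.1² = 3.59 mA, giving V_SD = V_DD − I_D R_D = 11.7 − 3.59 × 0.105 = 11.3 V.
V_SD = 11.3 V ≥ V_ov = 2.1 V, confirming saturation.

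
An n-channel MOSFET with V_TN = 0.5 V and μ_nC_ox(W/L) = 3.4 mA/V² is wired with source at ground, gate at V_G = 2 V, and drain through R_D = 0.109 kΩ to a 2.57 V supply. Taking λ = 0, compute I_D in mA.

V_GS = V_G = 2 V, so V_ov = 2 − 0.5 = 1.5 V.
Assume saturation: I_D = ½ k_n V_ov² = 0.5 × 3.4 × 1.5² = 3.82 mA, giving V_DS = V_DD − I_D R_D = 2.57 − 3.82 × 0.109 = 2.15 V.
V_DS = 2.15 V ≥ V_ov = 1.5 V, confirming saturation.

I_D = 3.82 mA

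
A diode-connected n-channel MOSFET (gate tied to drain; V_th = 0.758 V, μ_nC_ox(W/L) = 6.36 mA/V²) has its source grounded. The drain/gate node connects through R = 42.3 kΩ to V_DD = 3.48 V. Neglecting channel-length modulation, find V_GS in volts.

V_GS = 0.897 V

With gate tied to drain, V_GS = V_DS ≥ V_GS − V_th, so the device is in saturation.
KCL at the drain: ½ k_n (V_GS − V_th)² = (V_DD − V_GS)/R.
Let x = V_GS − 0.758. Then 135 x² + x − 2.722 = 0, giving x = 0.139 V (positive root), so V_GS = 0.897 V.
I_D = (V_DD − V_GS)/R = (3.48 − 0.897) / 42.3 = 0.0611 mA.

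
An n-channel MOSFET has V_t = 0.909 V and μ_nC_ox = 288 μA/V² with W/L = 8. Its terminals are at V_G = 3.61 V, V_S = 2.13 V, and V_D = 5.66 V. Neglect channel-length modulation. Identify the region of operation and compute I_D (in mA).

V_GS = V_G − V_S = 3.61 − 2.13 = 1.48 V; V_DS = V_D − V_S = 5.66 − 2.13 = 3.53 V.
k_n = μ_nC_ox · (W/L) = 2.304 mA/V².
V_ov = V_GS − V_t = 1.48 − 0.909 = 0.571 V.
Since V_DS = 3.53 V ≥ V_ov = 0.571 V, the device is in saturation.
I_D = ½ k_n V_ov² = 0.5 × 2.304 × 0.571² = 0.376 mA.

Saturation; I_D = 0.376 mA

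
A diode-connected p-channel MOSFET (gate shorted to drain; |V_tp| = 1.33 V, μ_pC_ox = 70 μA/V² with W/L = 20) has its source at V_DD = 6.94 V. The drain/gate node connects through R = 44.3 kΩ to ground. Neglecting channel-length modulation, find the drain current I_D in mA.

With gate tied to drain, V_SG = V_SD ≥ V_SG − |V_tp|, so the device is in saturation.
k_p = μ_pC_ox · (W/L) = 1.4 mA/V².
KCL at the drain: ½ k_p (V_SG − |V_tp|)² = (V_DD − V_SG)/R.
Let x = V_SG − 1.33. Then 31 x² + x − 5.61 = 0, giving x = 0.41 V (positive root), so V_SG = 1.74 V.
I_D = (V_DD − V_SG)/R = (6.94 − 1.74) / 44.3 = 0.117 mA.

I_D = 0.117 mA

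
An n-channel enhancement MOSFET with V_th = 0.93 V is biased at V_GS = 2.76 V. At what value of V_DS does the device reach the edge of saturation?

V_DS,sat = 1.83 V

The boundary between triode and saturation is V_DS = V_GS − V_th = V_ov.
V_ov = 2.76 − 0.93 = 1.83 V.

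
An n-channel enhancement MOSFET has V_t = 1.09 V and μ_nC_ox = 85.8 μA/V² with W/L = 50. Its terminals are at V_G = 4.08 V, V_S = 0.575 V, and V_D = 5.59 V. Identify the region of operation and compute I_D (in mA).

V_GS = V_G − V_S = 4.08 − 0.575 = 3.5 V; V_DS = V_D − V_S = 5.59 − 0.575 = 5.01 V.
k_n = μ_nC_ox · (W/L) = 4.29 mA/V².
V_ov = V_GS − V_t = 3.5 − 1.09 = 2.42 V.
Since V_DS = 5.01 V ≥ V_ov = 2.42 V, the device is in saturation.
I_D = ½ k_n V_ov² = 0.5 × 4.29 × 2.42² = 12.5 mA.

Saturation; I_D = 12.5 mA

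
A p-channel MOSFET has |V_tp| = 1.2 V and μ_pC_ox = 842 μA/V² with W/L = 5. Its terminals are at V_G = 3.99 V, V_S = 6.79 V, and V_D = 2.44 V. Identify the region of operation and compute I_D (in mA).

Saturation; I_D = 5.39 mA

V_SG = V_S − V_G = 6.79 − 3.99 = 2.8 V; V_SD = V_S − V_D = 6.79 − 2.44 = 4.35 V.
k_p = μ_pC_ox · (W/L) = 4.21 mA/V².
V_ov = V_SG − |V_tp| = 2.8 − 1.2 = 1.6 V.
Since V_SD = 4.35 V ≥ V_ov = 1.6 V, the device is in saturation.
I_D = ½ k_p V_ov² = 0.5 × 4.21 × 1.6² = 5.39 mA.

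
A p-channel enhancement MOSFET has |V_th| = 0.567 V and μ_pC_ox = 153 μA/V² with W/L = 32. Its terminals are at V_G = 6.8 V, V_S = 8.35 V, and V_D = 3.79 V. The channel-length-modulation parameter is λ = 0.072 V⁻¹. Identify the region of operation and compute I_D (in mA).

Saturation; I_D = 3.14 mA

V_SG = V_S − V_G = 8.35 − 6.8 = 1.55 V; V_SD = V_S − V_D = 8.35 − 3.79 = 4.56 V.
k_p = μ_pC_ox · (W/L) = 4.896 mA/V².
V_ov = V_SG − |V_th| = 1.55 − 0.567 = 0.983 V.
Since V_SD = 4.56 V ≥ V_ov = 0.983 V, the device is in saturation.
I_D = ½ k_p V_ov² (1 + λ V_SD) = 0.5 × 4.896 × 0.983² × (1 + 0.072 × 4.56) = 3.14 mA.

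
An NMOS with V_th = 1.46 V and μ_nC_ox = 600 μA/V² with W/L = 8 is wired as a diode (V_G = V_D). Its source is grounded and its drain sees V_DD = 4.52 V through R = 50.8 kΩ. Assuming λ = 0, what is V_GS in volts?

V_GS = 1.61 V

With gate tied to drain, V_GS = V_DS ≥ V_GS − V_th, so the device is in saturation.
k_n = μ_nC_ox · (W/L) = 4.8 mA/V².
KCL at the drain: ½ k_n (V_GS − V_th)² = (V_DD − V_GS)/R.
Let x = V_GS − 1.46. Then 122 x² + x − 3.06 = 0, giving x = 0.154 V (positive root), so V_GS = 1.61 V.
I_D = (V_DD − V_GS)/R = (4.52 − 1.61) / 50.8 = 0.0572 mA.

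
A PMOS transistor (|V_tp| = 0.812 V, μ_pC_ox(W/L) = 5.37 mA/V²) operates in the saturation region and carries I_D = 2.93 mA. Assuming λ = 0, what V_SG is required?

In saturation I_D = ½ k_p (V_SG − |V_tp|)², so V_SG − |V_tp| = √(2 I_D / k_p) = √(2 × 2.93 / 5.37) = 1.04 V.
V_SG = 0.812 + 1.04 = 1.86 V.

V_SG = 1.86 V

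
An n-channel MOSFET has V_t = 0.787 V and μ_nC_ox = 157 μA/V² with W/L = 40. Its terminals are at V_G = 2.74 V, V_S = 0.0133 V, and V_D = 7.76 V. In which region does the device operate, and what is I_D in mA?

Saturation; I_D = 11.8 mA

V_GS = V_G − V_S = 2.74 − 0.0133 = 2.73 V; V_DS = V_D − V_S = 7.76 − 0.0133 = 7.75 V.
k_n = μ_nC_ox · (W/L) = 6.28 mA/V².
V_ov = V_GS − V_t = 2.73 − 0.787 = 1.94 V.
Since V_DS = 7.75 V ≥ V_ov = 1.94 V, the device is in saturation.
I_D = ½ k_n V_ov² = 0.5 × 6.28 × 1.94² = 11.8 mA.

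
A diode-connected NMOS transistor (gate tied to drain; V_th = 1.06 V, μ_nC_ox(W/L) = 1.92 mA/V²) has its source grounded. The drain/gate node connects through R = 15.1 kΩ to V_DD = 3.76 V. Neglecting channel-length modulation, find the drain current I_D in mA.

I_D = 0.152 mA

With gate tied to drain, V_GS = V_DS ≥ V_GS − V_th, so the device is in saturation.
KCL at the drain: ½ k_n (V_GS − V_th)² = (V_DD − V_GS)/R.
Let x = V_GS − 1.06. Then 14.5 x² + x − 2.7 = 0, giving x = 0.398 V (positive root), so V_GS = 1.46 V.
I_D = (V_DD − V_GS)/R = (3.76 − 1.46) / 15.1 = 0.152 mA.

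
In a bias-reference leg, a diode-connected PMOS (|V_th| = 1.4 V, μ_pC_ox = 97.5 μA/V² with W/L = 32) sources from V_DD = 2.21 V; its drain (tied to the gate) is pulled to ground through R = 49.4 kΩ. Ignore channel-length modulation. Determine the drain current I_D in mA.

With gate tied to drain, V_SG = V_SD ≥ V_SG − |V_th|, so the device is in saturation.
k_p = μ_pC_ox · (W/L) = 3.12 mA/V².
KCL at the drain: ½ k_p (V_SG − |V_th|)² = (V_DD − V_SG)/R.
Let x = V_SG − 1.4. Then 77.1 x² + x − 0.81 = 0, giving x = 0.0962 V (positive root), so V_SG = 1.5 V.
I_D = (V_DD − V_SG)/R = (2.21 − 1.5) / 49.4 = 0.0144 mA.

I_D = 0.0144 mA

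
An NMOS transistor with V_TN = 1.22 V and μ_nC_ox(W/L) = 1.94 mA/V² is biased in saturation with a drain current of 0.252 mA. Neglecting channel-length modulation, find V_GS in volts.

V_GS = 1.73 V

In saturation I_D = ½ k_n (V_GS − V_TN)², so V_GS − V_TN = √(2 I_D / k_n) = √(2 × 0.252 / 1.94) = 0.51 V.
V_GS = 1.22 + 0.51 = 1.73 V.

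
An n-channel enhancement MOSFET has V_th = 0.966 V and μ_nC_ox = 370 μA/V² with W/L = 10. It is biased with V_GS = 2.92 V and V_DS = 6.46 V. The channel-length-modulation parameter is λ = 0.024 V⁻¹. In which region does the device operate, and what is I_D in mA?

Saturation; I_D = 8.16 mA

k_n = μ_nC_ox · (W/L) = 3.7 mA/V².
V_ov = V_GS − V_th = 2.92 − 0.966 = 1.95 V.
Since V_DS = 6.46 V ≥ V_ov = 1.95 V, the device is in saturation.
I_D = ½ k_n V_ov² (1 + λ V_DS) = 0.5 × 3.7 × 1.95² × (1 + 0.024 × 6.46) = 8.16 mA.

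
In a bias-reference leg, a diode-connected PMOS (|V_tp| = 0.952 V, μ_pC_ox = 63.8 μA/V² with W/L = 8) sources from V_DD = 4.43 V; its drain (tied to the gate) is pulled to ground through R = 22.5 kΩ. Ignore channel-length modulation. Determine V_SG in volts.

V_SG = 1.65 V

With gate tied to drain, V_SG = V_SD ≥ V_SG − |V_tp|, so the device is in saturation.
k_p = μ_pC_ox · (W/L) = 0.5104 mA/V².
KCL at the drain: ½ k_p (V_SG − |V_tp|)² = (V_DD − V_SG)/R.
Let x = V_SG − 0.952. Then 5.74 x² + x − 3.478 = 0, giving x = 0.696 V (positive root), so V_SG = 1.65 V.
I_D = (V_DD − V_SG)/R = (4.43 − 1.65) / 22.5 = 0.124 mA.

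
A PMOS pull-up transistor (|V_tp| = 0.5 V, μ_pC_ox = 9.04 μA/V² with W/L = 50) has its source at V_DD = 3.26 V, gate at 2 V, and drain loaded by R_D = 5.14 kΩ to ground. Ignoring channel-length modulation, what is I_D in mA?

V_SG = V_DD − V_G = 3.26 − 2 = 1.26 V, so V_ov = 1.26 − 0.5 = 0.76 V.
k_p = μ_pC_ox · (W/L) = 0.452 mA/V².
Assume saturation: I_D = ½ k_p V_ov² = 0.5 × 0.452 × 0.76² = 0.131 mA, giving V_SD = V_DD − I_D R_D = 3.26 − 0.131 × 5.14 = 2.59 V.
V_SD = 2.59 V ≥ V_ov = 0.76 V, confirming saturation.

I_D = 0.131 mA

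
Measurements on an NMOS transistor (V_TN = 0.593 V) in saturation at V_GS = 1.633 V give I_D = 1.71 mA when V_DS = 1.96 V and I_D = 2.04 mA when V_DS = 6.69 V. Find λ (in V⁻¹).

With V_GS fixed, I_D ∝ (1 + λ V_DS) in saturation, so I_D2/I_D1 = (1 + λ V_DS2)/(1 + λ V_DS1).
2.04/1.71 = 1.193 = (1 + 6.69 λ)/(1 + 1.96 λ).
Solving: λ (I_D1 V_DS2 − I_D2 V_DS1) = I_D2 − I_D1, so λ = (2.04 − 1.71) / (1.71 × 6.69 − 2.04 × 1.96) = 0.33 / 7.44 = 0.0443 V⁻¹.

λ = 0.0443 V⁻¹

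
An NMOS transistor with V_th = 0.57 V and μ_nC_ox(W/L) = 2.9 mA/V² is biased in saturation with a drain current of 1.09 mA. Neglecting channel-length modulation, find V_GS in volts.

In saturation I_D = ½ k_n (V_GS − V_th)², so V_GS − V_th = √(2 I_D / k_n) = √(2 × 1.09 / 2.9) = 0.867 V.
V_GS = 0.57 + 0.867 = 1.44 V.

V_GS = 1.44 V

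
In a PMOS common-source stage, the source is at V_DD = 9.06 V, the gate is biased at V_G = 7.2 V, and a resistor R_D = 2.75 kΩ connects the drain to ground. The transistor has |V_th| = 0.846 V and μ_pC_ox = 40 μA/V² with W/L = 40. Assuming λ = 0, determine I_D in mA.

I_D = 0.823 mA

V_SG = V_DD − V_G = 9.06 − 7.2 = 1.86 V, so V_ov = 1.86 − 0.846 = 1.01 V.
k_p = μ_pC_ox · (W/L) = 1.6 mA/V².
Assume saturation: I_D = ½ k_p V_ov² = 0.5 × 1.6 × 1.01² = 0.823 mA, giving V_SD = V_DD − I_D R_D = 9.06 − 0.823 × 2.75 = 6.8 V.
V_SD = 6.8 V ≥ V_ov = 1.01 V, confirming saturation.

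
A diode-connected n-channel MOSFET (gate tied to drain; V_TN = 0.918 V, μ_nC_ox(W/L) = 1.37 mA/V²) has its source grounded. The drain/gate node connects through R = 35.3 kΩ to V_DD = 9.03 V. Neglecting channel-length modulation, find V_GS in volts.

V_GS = 1.48 V

With gate tied to drain, V_GS = V_DS ≥ V_GS − V_TN, so the device is in saturation.
KCL at the drain: ½ k_n (V_GS − V_TN)² = (V_DD − V_GS)/R.
Let x = V_GS − 0.918. Then 24.2 x² + x − 8.112 = 0, giving x = 0.559 V (positive root), so V_GS = 1.48 V.
I_D = (V_DD − V_GS)/R = (9.03 − 1.48) / 35.3 = 0.214 mA.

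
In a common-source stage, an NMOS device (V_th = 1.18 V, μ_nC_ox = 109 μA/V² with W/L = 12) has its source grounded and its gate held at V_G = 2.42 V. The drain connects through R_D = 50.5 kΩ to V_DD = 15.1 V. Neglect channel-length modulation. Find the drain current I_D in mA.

V_GS = V_G = 2.42 V, so V_ov = 2.42 − 1.18 = 1.24 V.
k_n = μ_nC_ox · (W/L) = 1.308 mA/V².
Assume saturation: I_D = ½ k_n V_ov² = 0.5 × 1.308 × 1.24² = 1.01 mA, giving V_DS = V_DD − I_D R_D = 15.1 − 1.01 × 50.5 = -35.7 V.
But -35.7 V < V_ov = 1.24 V, so the device is actually in triode.
In triode I_D = k_n[V_ov V_DS − ½ V_DS²] and I_D = (V_DD − V_DS)/R_D. Equating: 33 V_DS² − 82.91 V_DS + 15.1 = 0, giving V_DS = 0.198 V (the root below V_ov).
I_D = (15.1 − 0.198) / 50.5 = 0.295 mA.

I_D = 0.295 mA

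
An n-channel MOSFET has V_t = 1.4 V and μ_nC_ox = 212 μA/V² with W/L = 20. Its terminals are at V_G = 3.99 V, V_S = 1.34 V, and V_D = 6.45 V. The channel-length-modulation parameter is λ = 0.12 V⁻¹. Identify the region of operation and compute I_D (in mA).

V_GS = V_G − V_S = 3.99 − 1.34 = 2.65 V; V_DS = V_D − V_S = 6.45 − 1.34 = 5.11 V.
k_n = μ_nC_ox · (W/L) = 4.24 mA/V².
V_ov = V_GS − V_t = 2.65 − 1.4 = 1.25 V.
Since V_DS = 5.11 V ≥ V_ov = 1.25 V, the device is in saturation.
I_D = ½ k_n V_ov² (1 + λ V_DS) = 0.5 × 4.24 × 1.25² × (1 + 0.12 × 5.11) = 5.34 mA.

Saturation; I_D = 5.34 mA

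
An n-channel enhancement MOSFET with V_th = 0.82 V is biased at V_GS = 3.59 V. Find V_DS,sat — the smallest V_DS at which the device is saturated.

The boundary between triode and saturation is V_DS = V_GS − V_th = V_ov.
V_ov = 3.59 − 0.82 = 2.77 V.

V_DS,sat = 2.77 V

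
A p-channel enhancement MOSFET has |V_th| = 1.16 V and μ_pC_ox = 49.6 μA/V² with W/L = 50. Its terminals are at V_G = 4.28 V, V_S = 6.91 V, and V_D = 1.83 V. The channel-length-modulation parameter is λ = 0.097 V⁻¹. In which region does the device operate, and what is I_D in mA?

Saturation; I_D = 4.00 mA

V_SG = V_S − V_G = 6.91 − 4.28 = 2.63 V; V_SD = V_S − V_D = 6.91 − 1.83 = 5.08 V.
k_p = μ_pC_ox · (W/L) = 2.48 mA/V².
V_ov = V_SG − |V_th| = 2.63 − 1.16 = 1.47 V.
Since V_SD = 5.08 V ≥ V_ov = 1.47 V, the device is in saturation.
I_D = ½ k_p V_ov² (1 + λ V_SD) = 0.5 × 2.48 × 1.47² × (1 + 0.097 × 5.08) = 4 mA.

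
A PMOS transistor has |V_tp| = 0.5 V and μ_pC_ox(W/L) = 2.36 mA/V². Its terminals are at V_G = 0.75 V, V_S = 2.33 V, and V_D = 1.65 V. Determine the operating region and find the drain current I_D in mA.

Triode; I_D = 1.19 mA

V_SG = V_S − V_G = 2.33 − 0.75 = 1.58 V; V_SD = V_S − V_D = 2.33 − 1.65 = 0.68 V.
V_ov = V_SG − |V_tp| = 1.58 − 0.5 = 1.08 V.
Since V_SD = 0.68 V < V_ov = 1.08 V, the device is in the triode region.
I_D = k_p [V_ov · V_SD − ½ V_SD²] = 2.36 × [1.08 × 0.68 − 0.5 × 0.68²] = 1.19 mA.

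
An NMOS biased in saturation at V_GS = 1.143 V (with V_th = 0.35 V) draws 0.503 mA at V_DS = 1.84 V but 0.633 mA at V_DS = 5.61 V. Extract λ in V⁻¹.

With V_GS fixed, I_D ∝ (1 + λ V_DS) in saturation, so I_D2/I_D1 = (1 + λ V_DS2)/(1 + λ V_DS1).
0.633/0.503 = 1.258 = (1 + 5.61 λ)/(1 + 1.84 λ).
Solving: λ (I_D1 V_DS2 − I_D2 V_DS1) = I_D2 − I_D1, so λ = (0.633 − 0.503) / (0.503 × 5.61 − 0.633 × 1.84) = 0.13 / 1.66 = 0.0784 V⁻¹.

λ = 0.0784 V⁻¹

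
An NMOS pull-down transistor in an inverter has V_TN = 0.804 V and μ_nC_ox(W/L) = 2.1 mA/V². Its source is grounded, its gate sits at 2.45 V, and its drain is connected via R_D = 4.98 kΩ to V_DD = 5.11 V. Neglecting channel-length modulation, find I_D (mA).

V_GS = V_G = 2.45 V, so V_ov = 2.45 − 0.804 = 1.65 V.
Assume saturation: I_D = ½ k_n V_ov² = 0.5 × 2.1 × 1.65² = 2.84 mA, giving V_DS = V_DD − I_D R_D = 5.11 − 2.84 × 4.98 = -9.06 V.
But -9.06 V < V_ov = 1.65 V, so the device is actually in triode.
In triode I_D = k_n[V_ov V_DS − ½ V_DS²] and I_D = (V_DD − V_DS)/R_D. Equating: 5.23 V_DS² − 18.21 V_DS + 5.11 = 0, giving V_DS = 0.308 V (the root below V_ov).
I_D = (5.11 − 0.308) / 4.98 = 0.964 mA.

I_D = 0.964 mA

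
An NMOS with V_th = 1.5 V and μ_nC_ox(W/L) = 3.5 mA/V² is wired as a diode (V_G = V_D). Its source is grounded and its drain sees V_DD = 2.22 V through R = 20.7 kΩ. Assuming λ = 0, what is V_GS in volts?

V_GS = 1.63 V

With gate tied to drain, V_GS = V_DS ≥ V_GS − V_th, so the device is in saturation.
KCL at the drain: ½ k_n (V_GS − V_th)² = (V_DD − V_GS)/R.
Let x = V_GS − 1.5. Then 36.2 x² + x − 0.72 = 0, giving x = 0.128 V (positive root), so V_GS = 1.63 V.
I_D = (V_DD − V_GS)/R = (2.22 − 1.63) / 20.7 = 0.0286 mA.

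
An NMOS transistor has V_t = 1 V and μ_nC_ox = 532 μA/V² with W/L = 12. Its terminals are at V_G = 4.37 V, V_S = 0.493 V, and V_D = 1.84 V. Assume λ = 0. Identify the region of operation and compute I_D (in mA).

Triode; I_D = 18.9 mA

V_GS = V_G − V_S = 4.37 − 0.493 = 3.88 V; V_DS = V_D − V_S = 1.84 − 0.493 = 1.35 V.
k_n = μ_nC_ox · (W/L) = 6.384 mA/V².
V_ov = V_GS − V_t = 3.88 − 1 = 2.88 V.
Since V_DS = 1.35 V < V_ov = 2.88 V, the device is in the triode region.
I_D = k_n [V_ov · V_DS − ½ V_DS²] = 6.384 × [2.88 × 1.35 − 0.5 × 1.35²] = 18.9 mA.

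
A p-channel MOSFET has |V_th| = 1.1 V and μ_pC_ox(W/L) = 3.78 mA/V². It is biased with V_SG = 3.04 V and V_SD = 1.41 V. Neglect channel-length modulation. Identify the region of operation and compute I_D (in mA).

V_ov = V_SG − |V_th| = 3.04 − 1.1 = 1.94 V.
Since V_SD = 1.41 V < V_ov = 1.94 V, the device is in the triode region.
I_D = k_p [V_ov · V_SD − ½ V_SD²] = 3.78 × [1.94 × 1.41 − 0.5 × 1.41²] = 6.58 mA.

Triode; I_D = 6.58 mA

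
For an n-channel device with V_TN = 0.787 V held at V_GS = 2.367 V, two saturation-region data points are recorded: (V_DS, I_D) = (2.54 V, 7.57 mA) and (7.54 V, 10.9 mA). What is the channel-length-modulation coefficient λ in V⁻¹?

λ = 0.113 V⁻¹

With V_GS fixed, I_D ∝ (1 + λ V_DS) in saturation, so I_D2/I_D1 = (1 + λ V_DS2)/(1 + λ V_DS1).
10.9/7.57 = 1.44 = (1 + 7.54 λ)/(1 + 2.54 λ).
Solving: λ (I_D1 V_DS2 − I_D2 V_DS1) = I_D2 − I_D1, so λ = (10.9 − 7.57) / (7.57 × 7.54 − 10.9 × 2.54) = 3.33 / 29.4 = 0.113 V⁻¹.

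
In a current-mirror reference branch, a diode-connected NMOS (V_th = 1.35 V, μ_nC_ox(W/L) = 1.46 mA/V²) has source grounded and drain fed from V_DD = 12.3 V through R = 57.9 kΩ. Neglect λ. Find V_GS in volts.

With gate tied to drain, V_GS = V_DS ≥ V_GS − V_th, so the device is in saturation.
KCL at the drain: ½ k_n (V_GS − V_th)² = (V_DD − V_GS)/R.
Let x = V_GS − 1.35. Then 42.3 x² + x − 10.95 = 0, giving x = 0.497 V (positive root), so V_GS = 1.85 V.
I_D = (V_DD − V_GS)/R = (12.3 − 1.85) / 57.9 = 0.181 mA.

V_GS = 1.85 V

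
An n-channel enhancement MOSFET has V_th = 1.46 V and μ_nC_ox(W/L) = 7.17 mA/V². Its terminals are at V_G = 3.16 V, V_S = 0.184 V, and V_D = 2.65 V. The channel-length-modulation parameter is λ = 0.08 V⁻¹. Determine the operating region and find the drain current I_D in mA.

Saturation; I_D = 9.86 mA

V_GS = V_G − V_S = 3.16 − 0.184 = 2.98 V; V_DS = V_D − V_S = 2.65 − 0.184 = 2.47 V.
V_ov = V_GS − V_th = 2.98 − 1.46 = 1.52 V.
Since V_DS = 2.47 V ≥ V_ov = 1.52 V, the device is in saturation.
I_D = ½ k_n V_ov² (1 + λ V_DS) = 0.5 × 7.17 × 1.52² × (1 + 0.08 × 2.47) = 9.86 mA.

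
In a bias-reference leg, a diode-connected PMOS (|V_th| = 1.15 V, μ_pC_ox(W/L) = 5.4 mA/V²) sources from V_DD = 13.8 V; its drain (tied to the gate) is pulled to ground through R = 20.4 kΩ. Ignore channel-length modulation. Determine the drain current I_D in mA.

I_D = 0.597 mA

With gate tied to drain, V_SG = V_SD ≥ V_SG − |V_th|, so the device is in saturation.
KCL at the drain: ½ k_p (V_SG − |V_th|)² = (V_DD − V_SG)/R.
Let x = V_SG − 1.15. Then 55.1 x² + x − 12.65 = 0, giving x = 0.47 V (positive root), so V_SG = 1.62 V.
I_D = (V_DD − V_SG)/R = (13.8 − 1.62) / 20.4 = 0.597 mA.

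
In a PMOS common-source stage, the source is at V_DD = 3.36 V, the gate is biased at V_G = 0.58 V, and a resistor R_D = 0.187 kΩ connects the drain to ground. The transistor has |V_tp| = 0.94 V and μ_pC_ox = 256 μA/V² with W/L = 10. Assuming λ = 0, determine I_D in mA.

V_SG = V_DD − V_G = 3.36 − 0.58 = 2.78 V, so V_ov = 2.78 − 0.94 = 1.84 V.
k_p = μ_pC_ox · (W/L) = 2.56 mA/V².
Assume saturation: I_D = ½ k_p V_ov² = 0.5 × 2.56 × 1.84² = 4.33 mA, giving V_SD = V_DD − I_D R_D = 3.36 − 4.33 × 0.187 = 2.55 V.
V_SD = 2.55 V ≥ V_ov = 1.84 V, confirming saturation.

I_D = 4.33 mA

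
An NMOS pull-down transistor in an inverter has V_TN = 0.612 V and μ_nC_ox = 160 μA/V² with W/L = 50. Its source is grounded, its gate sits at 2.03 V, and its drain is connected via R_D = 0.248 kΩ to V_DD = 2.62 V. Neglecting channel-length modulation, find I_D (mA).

I_D = 6.95 mA

V_GS = V_G = 2.03 V, so V_ov = 2.03 − 0.612 = 1.42 V.
k_n = μ_nC_ox · (W/L) = 8 mA/V².
Assume saturation: I_D = ½ k_n V_ov² = 0.5 × 8 × 1.42² = 8.04 mA, giving V_DS = V_DD − I_D R_D = 2.62 − 8.04 × 0.248 = 0.625 V.
But 0.625 V < V_ov = 1.42 V, so the device is actually in triode.
In triode I_D = k_n[V_ov V_DS − ½ V_DS²] and I_D = (V_DD − V_DS)/R_D. Equating: 0.992 V_DS² − 3.813 V_DS + 2.62 = 0, giving V_DS = 0.896 V (the root below V_ov).
I_D = (2.62 − 0.896) / 0.248 = 6.95 mA.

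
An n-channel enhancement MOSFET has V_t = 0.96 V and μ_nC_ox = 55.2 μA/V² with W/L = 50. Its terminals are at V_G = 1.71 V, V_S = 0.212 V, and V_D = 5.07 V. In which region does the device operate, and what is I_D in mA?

V_GS = V_G − V_S = 1.71 − 0.212 = 1.5 V; V_DS = V_D − V_S = 5.07 − 0.212 = 4.86 V.
k_n = μ_nC_ox · (W/L) = 2.76 mA/V².
V_ov = V_GS − V_t = 1.5 − 0.96 = 0.538 V.
Since V_DS = 4.86 V ≥ V_ov = 0.538 V, the device is in saturation.
I_D = ½ k_n V_ov² = 0.5 × 2.76 × 0.538² = 0.399 mA.

Saturation; I_D = 0.399 mA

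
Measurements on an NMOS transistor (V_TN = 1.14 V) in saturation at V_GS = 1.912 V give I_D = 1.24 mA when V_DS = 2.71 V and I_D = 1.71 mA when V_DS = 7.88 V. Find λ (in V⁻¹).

λ = 0.0915 V⁻¹

With V_GS fixed, I_D ∝ (1 + λ V_DS) in saturation, so I_D2/I_D1 = (1 + λ V_DS2)/(1 + λ V_DS1).
1.71/1.24 = 1.379 = (1 + 7.88 λ)/(1 + 2.71 λ).
Solving: λ (I_D1 V_DS2 − I_D2 V_DS1) = I_D2 − I_D1, so λ = (1.71 − 1.24) / (1.24 × 7.88 − 1.71 × 2.71) = 0.47 / 5.14 = 0.0915 V⁻¹.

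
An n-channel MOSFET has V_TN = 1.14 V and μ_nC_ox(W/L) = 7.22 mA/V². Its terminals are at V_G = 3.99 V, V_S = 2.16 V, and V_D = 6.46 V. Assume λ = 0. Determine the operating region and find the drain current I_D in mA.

Saturation; I_D = 1.72 mA

V_GS = V_G − V_S = 3.99 − 2.16 = 1.83 V; V_DS = V_D − V_S = 6.46 − 2.16 = 4.3 V.
V_ov = V_GS − V_TN = 1.83 − 1.14 = 0.69 V.
Since V_DS = 4.3 V ≥ V_ov = 0.69 V, the device is in saturation.
I_D = ½ k_n V_ov² = 0.5 × 7.22 × 0.69² = 1.72 mA.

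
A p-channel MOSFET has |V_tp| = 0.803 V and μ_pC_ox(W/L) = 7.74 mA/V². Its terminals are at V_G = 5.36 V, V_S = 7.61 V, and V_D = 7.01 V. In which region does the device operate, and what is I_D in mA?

Triode; I_D = 5.33 mA

V_SG = V_S − V_G = 7.61 − 5.36 = 2.25 V; V_SD = V_S − V_D = 7.61 − 7.01 = 0.6 V.
V_ov = V_SG − |V_tp| = 2.25 − 0.803 = 1.45 V.
Since V_SD = 0.6 V < V_ov = 1.45 V, the device is in the triode region.
I_D = k_p [V_ov · V_SD − ½ V_SD²] = 7.74 × [1.45 × 0.6 − 0.5 × 0.6²] = 5.33 mA.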